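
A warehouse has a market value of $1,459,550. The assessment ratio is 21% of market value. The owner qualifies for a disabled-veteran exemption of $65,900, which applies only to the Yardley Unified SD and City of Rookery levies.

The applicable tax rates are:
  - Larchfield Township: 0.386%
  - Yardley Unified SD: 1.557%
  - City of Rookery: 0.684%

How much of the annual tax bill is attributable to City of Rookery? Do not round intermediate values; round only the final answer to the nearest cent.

Assessed value = $1,459,550 × 0.21 = $306,505.5
City of Rookery taxable value = $306,505.5 − $65,900 = $240,605.5
City of Rookery levy = $240,605.5 × 0.00684 = $1,645.74162

$1,645.74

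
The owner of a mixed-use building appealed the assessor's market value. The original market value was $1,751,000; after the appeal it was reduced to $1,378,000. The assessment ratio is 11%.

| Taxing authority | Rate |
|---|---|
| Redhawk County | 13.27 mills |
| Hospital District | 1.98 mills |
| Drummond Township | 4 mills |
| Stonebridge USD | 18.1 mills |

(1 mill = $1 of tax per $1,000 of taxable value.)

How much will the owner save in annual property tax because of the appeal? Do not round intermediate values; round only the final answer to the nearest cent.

Old assessed value = $1,751,000 × 0.11 = $192,610
New assessed value = $1,378,000 × 0.11 = $151,580
Combined rate = 0.01327 + 0.00198 + 0.004 + 0.0181 = 0.03735
Old tax = $192,610 × 0.03735 = $7,193.9835
New tax = $151,580 × 0.03735 = $5,661.513
Reduction = $7,193.9835 − $5,661.513 = $1,532.4705

$1,532.47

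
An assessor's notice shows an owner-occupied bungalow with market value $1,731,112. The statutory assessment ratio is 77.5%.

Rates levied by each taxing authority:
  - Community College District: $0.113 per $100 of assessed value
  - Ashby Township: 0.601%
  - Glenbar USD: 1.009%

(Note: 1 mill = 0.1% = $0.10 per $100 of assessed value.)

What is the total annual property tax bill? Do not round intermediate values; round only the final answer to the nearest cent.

Assessed value = $1,731,112 × 0.775 = $1,341,611.8
Community College District: $1,341,611.8 × 0.00113 = $1,516.021334
Ashby Township: $1,341,611.8 × 0.00601 = $8,063.086918
Glenbar USD: $1,341,611.8 × 0.01009 = $13,536.863062
Total = $23,115.971314

$23,115.97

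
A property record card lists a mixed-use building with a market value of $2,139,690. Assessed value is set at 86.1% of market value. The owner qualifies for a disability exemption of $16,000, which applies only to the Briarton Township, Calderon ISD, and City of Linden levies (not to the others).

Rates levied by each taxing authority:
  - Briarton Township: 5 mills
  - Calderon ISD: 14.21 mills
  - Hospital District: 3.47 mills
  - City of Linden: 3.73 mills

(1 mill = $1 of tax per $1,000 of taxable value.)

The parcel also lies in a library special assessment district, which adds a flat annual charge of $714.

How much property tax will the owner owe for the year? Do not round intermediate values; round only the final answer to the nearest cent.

Assessed value = $2,139,690 × 0.861 = $1,842,273.09
Briarton Township: ($1,842,273.09 − $16,000) × 0.005 = $1,826,273.09 × 0.005 = $9,131.36545
Calderon ISD: ($1,842,273.09 − $16,000) × 0.01421 = $1,826,273.09 × 0.01421 = $25,951.3406089
Hospital District: $1,842,273.09 × 0.00347 = $6,392.6876223
City of Linden: ($1,842,273.09 − $16,000) × 0.00373 = $1,826,273.09 × 0.00373 = $6,811.9986257
Levies subtotal = $48,287.3923069
Total = $48,287.3923069 + $714 = $49,001.3923069

$49,001.39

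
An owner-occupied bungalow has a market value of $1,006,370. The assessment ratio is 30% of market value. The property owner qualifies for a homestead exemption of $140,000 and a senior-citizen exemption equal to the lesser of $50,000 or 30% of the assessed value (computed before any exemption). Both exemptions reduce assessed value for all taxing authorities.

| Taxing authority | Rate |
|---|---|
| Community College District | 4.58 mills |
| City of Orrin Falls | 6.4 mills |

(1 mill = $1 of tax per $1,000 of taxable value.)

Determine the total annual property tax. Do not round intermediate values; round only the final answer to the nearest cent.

$1,228.78

Assessed value = $1,006,370 × 0.3 = $301,911
Senior-citizen exemption = min($50,000, 30% × $301,911) = min($50,000, $90,573.3) = $50,000 (dollar cap binds)
Taxable value = $301,911 − $140,000 − $50,000 = $111,911
Community College District: $111,911 × 0.00458 = $512.55238
City of Orrin Falls: $111,911 × 0.0064 = $716.2304
Total = $1,228.78278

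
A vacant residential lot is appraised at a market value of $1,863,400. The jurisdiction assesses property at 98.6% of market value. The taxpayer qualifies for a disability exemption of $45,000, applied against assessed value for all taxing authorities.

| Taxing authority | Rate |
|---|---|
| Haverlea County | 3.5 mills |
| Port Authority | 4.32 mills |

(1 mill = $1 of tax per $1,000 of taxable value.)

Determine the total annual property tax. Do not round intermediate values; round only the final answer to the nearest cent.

$14,015.88

Assessed value = $1,863,400 × 0.986 = $1,837,312.4
Taxable value = $1,837,312.4 − $45,000 = $1,792,312.4
Haverlea County: $1,792,312.4 × 0.0035 = $6,273.0934
Port Authority: $1,792,312.4 × 0.00432 = $7,742.789568
Total = $6,273.0934 + $7,742.789568 = $14,015.882968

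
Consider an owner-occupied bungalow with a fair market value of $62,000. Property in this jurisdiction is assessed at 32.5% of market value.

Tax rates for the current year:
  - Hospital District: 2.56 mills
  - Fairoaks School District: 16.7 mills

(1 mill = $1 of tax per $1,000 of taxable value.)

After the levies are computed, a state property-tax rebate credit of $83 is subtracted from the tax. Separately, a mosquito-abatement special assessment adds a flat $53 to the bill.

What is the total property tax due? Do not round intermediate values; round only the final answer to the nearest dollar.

$358

Assessed value = $62,000 × 0.325 = $20,150
Hospital District: $20,150 × 0.00256 = $51.584
Fairoaks School District: $20,150 × 0.0167 = $336.505
Levies subtotal = $388.089
After credit = $388.089 − $83 = $305.089
Total = $305.089 + $53 = $358.089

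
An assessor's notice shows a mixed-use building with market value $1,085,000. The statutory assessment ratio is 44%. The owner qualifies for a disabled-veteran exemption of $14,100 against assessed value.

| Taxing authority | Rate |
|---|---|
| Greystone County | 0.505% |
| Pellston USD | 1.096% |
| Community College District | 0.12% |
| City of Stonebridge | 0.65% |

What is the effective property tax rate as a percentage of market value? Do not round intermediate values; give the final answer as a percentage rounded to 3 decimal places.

Assessed value = $1,085,000 × 0.44 = $477,400
Taxable value = $477,400 − $14,100 = $463,300
Greystone County: $463,300 × 0.00505 = $2,339.665
Pellston USD: $463,300 × 0.01096 = $5,077.768
Community College District: $463,300 × 0.0012 = $555.96
City of Stonebridge: $463,300 × 0.0065 = $3,011.45
Total tax = $10,984.843
Effective rate = $10,984.843 ÷ $1,085,000 = 1.012% of market value

1.012%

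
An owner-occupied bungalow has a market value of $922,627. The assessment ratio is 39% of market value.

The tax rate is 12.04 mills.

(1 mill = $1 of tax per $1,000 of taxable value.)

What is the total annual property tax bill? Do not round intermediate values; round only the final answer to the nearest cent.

$4,332.29

Assessed value = $922,627 × 0.39 = $359,824.53
Tax = $359,824.53 × 0.01204 = $4,332.2873412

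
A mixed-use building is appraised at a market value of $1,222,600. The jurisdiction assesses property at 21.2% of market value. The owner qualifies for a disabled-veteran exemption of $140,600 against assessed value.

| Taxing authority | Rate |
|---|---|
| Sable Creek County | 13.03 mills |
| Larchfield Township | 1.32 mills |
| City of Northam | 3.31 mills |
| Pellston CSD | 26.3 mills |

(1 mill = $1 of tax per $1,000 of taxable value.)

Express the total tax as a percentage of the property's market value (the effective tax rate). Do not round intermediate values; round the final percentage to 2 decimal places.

0.43%

Assessed value = $1,222,600 × 0.212 = $259,191.2
Taxable value = $259,191.2 − $140,600 = $118,591.2
Sable Creek County: $118,591.2 × 0.01303 = $1,545.243336
Larchfield Township: $118,591.2 × 0.00132 = $156.540384
City of Northam: $118,591.2 × 0.00331 = $392.536872
Pellston CSD: $118,591.2 × 0.0263 = $3,118.94856
Total tax = $5,213.269152
Effective rate = $5,213.269152 ÷ $1,222,600 = 0.43% of market value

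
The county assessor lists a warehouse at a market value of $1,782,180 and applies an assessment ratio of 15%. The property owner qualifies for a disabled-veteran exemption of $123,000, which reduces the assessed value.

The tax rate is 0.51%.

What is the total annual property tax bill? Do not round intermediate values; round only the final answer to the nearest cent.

$736.07

Assessed value = $1,782,180 × 0.15 = $267,327
Taxable value = $267,327 − $123,000 = $144,327
Tax = $144,327 × 0.0051 = $736.0677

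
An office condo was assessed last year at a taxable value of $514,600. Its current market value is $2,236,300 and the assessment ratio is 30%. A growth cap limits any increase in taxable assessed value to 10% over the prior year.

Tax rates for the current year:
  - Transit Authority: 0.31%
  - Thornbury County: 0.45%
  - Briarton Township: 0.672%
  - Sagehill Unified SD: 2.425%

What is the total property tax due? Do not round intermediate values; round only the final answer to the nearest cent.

$21,832.93

Uncapped assessed value = $2,236,300 × 0.3 = $670,890
Cap limit = $514,600 × 1.1 = $566,060
Taxable assessed value = min($670,890, $566,060) = $566,060 (cap binds)
Transit Authority: $566,060 × 0.0031 = $1,754.786
Thornbury County: $566,060 × 0.0045 = $2,547.27
Briarton Township: $566,060 × 0.00672 = $3,803.9232
Sagehill Unified SD: $566,060 × 0.02425 = $13,726.955
Total = $21,832.9342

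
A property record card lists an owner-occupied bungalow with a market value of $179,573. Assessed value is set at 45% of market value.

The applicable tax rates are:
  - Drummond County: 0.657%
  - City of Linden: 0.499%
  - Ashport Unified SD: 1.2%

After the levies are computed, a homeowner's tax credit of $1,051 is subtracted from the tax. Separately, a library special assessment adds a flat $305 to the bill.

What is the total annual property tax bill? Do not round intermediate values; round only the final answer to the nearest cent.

Assessed value = $179,573 × 0.45 = $80,807.85
Drummond County: $80,807.85 × 0.00657 = $530.9075745
City of Linden: $80,807.85 × 0.00499 = $403.2311715
Ashport Unified SD: $80,807.85 × 0.012 = $969.6942
Levies subtotal = $1,903.832946
After credit = $1,903.832946 − $1,051 = $852.832946
Total = $852.832946 + $305 = $1,157.832946

$1,157.83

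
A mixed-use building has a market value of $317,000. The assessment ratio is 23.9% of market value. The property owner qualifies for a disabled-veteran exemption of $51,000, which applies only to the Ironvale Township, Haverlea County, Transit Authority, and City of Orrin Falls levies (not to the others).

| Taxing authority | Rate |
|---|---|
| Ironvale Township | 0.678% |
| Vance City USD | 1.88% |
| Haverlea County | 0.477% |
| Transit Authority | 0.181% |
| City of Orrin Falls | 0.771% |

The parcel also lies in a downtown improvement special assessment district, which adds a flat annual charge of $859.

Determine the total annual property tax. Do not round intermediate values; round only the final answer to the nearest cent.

Assessed value = $317,000 × 0.239 = $75,763
Ironvale Township: ($75,763 − $51,000) × 0.00678 = $24,763 × 0.00678 = $167.89314
Vance City USD: $75,763 × 0.0188 = $1,424.3444
Haverlea County: ($75,763 − $51,000) × 0.00477 = $24,763 × 0.00477 = $118.11951
Transit Authority: ($75,763 − $51,000) × 0.00181 = $24,763 × 0.00181 = $44.82103
City of Orrin Falls: ($75,763 − $51,000) × 0.00771 = $24,763 × 0.00771 = $190.92273
Levies subtotal = $1,946.10081
Total = $1,946.10081 + $859 = $2,805.10081

$2,805.10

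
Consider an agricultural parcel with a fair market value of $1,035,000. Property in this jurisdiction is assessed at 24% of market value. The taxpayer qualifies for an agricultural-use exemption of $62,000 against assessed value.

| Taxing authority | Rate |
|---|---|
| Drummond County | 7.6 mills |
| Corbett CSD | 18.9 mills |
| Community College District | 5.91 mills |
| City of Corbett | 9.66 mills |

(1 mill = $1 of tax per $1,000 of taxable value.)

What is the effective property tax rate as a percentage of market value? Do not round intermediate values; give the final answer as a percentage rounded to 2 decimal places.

Assessed value = $1,035,000 × 0.24 = $248,400
Taxable value = $248,400 − $62,000 = $186,400
Drummond County: $186,400 × 0.0076 = $1,416.64
Corbett CSD: $186,400 × 0.0189 = $3,522.96
Community College District: $186,400 × 0.00591 = $1,101.624
City of Corbett: $186,400 × 0.00966 = $1,800.624
Total tax = $7,841.848
Effective rate = $7,841.848 ÷ $1,035,000 = 0.76% of market value

0.76%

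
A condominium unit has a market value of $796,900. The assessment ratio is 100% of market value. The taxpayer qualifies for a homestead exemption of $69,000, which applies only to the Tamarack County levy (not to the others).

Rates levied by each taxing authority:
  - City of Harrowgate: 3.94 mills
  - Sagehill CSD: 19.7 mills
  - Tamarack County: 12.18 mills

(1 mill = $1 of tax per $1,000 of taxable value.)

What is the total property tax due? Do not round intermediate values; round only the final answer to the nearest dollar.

$27,705

Assessed value = $796,900 × 1 = $796,900
City of Harrowgate: $796,900 × 0.00394 = $3,139.786
Sagehill CSD: $796,900 × 0.0197 = $15,698.93
Tamarack County: ($796,900 − $69,000) × 0.01218 = $727,900 × 0.01218 = $8,865.822
Total = $27,704.538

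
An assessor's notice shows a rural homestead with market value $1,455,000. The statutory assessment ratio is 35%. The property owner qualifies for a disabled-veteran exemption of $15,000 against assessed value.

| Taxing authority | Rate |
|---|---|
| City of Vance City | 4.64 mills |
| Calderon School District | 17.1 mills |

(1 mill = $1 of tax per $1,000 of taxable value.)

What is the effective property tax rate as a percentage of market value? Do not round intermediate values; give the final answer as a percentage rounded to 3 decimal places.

Assessed value = $1,455,000 × 0.35 = $509,250
Taxable value = $509,250 − $15,000 = $494,250
City of Vance City: $494,250 × 0.00464 = $2,293.32
Calderon School District: $494,250 × 0.0171 = $8,451.675
Total tax = $10,744.995
Effective rate = $10,744.995 ÷ $1,455,000 = 0.738% of market value

0.738%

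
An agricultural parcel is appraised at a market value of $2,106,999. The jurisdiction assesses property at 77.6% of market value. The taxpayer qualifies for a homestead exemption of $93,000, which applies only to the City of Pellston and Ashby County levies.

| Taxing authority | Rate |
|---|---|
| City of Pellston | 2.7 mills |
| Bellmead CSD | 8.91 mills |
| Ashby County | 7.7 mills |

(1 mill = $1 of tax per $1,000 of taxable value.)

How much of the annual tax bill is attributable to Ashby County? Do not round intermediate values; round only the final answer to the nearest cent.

Assessed value = $2,106,999 × 0.776 = $1,635,031.224
Ashby County taxable value = $1,635,031.224 − $93,000 = $1,542,031.224
Ashby County levy = $1,542,031.224 × 0.0077 = $11,873.6404248

$11,873.64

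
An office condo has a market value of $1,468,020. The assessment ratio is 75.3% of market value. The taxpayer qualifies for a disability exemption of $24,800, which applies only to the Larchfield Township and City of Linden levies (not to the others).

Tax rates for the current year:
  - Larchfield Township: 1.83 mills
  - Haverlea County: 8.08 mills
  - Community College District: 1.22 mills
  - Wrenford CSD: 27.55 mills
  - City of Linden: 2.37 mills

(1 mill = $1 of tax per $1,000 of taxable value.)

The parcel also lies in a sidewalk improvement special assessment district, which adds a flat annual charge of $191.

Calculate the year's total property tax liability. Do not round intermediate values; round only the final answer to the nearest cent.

$45,464.29

Assessed value = $1,468,020 × 0.753 = $1,105,419.06
Larchfield Township: ($1,105,419.06 − $24,800) × 0.00183 = $1,080,619.06 × 0.00183 = $1,977.5328798
Haverlea County: $1,105,419.06 × 0.00808 = $8,931.7860048
Community College District: $1,105,419.06 × 0.00122 = $1,348.6112532
Wrenford CSD: $1,105,419.06 × 0.02755 = $30,454.295103
City of Linden: ($1,105,419.06 − $24,800) × 0.00237 = $1,080,619.06 × 0.00237 = $2,561.0671722
Levies subtotal = $45,273.292413
Total = $45,273.292413 + $191 = $45,464.292413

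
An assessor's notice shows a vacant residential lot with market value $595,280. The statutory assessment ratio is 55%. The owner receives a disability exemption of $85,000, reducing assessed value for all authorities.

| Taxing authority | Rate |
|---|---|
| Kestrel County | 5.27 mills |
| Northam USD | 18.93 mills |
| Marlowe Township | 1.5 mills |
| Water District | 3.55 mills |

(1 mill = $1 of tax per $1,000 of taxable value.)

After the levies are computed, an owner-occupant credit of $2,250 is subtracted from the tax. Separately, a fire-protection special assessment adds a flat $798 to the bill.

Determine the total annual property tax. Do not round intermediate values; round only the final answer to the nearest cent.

$5,638.32

Assessed value = $595,280 × 0.55 = $327,404
Taxable value = $327,404 − $85,000 = $242,404
Kestrel County: $242,404 × 0.00527 = $1,277.46908
Northam USD: $242,404 × 0.01893 = $4,588.70772
Marlowe Township: $242,404 × 0.0015 = $363.606
Water District: $242,404 × 0.00355 = $860.5342
Levies subtotal = $7,090.317
After credit = $7,090.317 − $2,250 = $4,840.317
Total = $4,840.317 + $798 = $5,638.317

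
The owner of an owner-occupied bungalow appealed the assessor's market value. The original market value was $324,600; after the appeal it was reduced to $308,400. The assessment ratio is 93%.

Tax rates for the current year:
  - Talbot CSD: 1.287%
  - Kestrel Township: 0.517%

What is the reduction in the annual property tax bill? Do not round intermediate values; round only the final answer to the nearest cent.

Old assessed value = $324,600 × 0.93 = $301,878
New assessed value = $308,400 × 0.93 = $286,812
Combined rate = 0.01287 + 0.00517 = 0.01804
Old tax = $301,878 × 0.01804 = $5,445.87912
New tax = $286,812 × 0.01804 = $5,174.08848
Reduction = $5,445.87912 − $5,174.08848 = $271.79064

$271.79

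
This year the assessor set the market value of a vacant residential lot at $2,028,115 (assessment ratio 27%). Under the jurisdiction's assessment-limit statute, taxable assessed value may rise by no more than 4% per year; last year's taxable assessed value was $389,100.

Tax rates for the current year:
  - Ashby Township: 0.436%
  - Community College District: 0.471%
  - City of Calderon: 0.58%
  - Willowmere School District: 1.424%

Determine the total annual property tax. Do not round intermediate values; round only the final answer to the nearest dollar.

Uncapped assessed value = $2,028,115 × 0.27 = $547,591.05
Cap limit = $389,100 × 1.04 = $404,664
Taxable assessed value = min($547,591.05, $404,664) = $404,664 (cap binds)
Ashby Township: $404,664 × 0.00436 = $1,764.33504
Community College District: $404,664 × 0.00471 = $1,905.96744
City of Calderon: $404,664 × 0.0058 = $2,347.0512
Willowmere School District: $404,664 × 0.01424 = $5,762.41536
Total = $11,779.76904

$11,780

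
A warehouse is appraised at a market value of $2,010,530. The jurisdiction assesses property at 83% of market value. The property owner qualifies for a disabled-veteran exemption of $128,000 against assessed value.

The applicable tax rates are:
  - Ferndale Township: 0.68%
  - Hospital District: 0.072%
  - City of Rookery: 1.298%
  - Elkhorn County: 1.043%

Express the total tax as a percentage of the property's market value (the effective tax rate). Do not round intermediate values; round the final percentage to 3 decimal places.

Assessed value = $2,010,530 × 0.83 = $1,668,739.9
Taxable value = $1,668,739.9 − $128,000 = $1,540,739.9
Ferndale Township: $1,540,739.9 × 0.0068 = $10,477.03132
Hospital District: $1,540,739.9 × 0.00072 = $1,109.332728
City of Rookery: $1,540,739.9 × 0.01298 = $19,998.803902
Elkhorn County: $1,540,739.9 × 0.01043 = $16,069.917157
Total tax = $47,655.085107
Effective rate = $47,655.085107 ÷ $2,010,530 = 2.370% of market value

2.370%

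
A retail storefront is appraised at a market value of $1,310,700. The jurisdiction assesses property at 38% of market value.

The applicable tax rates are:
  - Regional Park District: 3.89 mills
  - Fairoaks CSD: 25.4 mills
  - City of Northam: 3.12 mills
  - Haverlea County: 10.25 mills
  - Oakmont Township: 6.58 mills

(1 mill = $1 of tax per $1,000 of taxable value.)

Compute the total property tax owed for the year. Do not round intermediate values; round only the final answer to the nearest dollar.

$24,525

Assessed value = $1,310,700 × 0.38 = $498,066
Regional Park District: $498,066 × 0.00389 = $1,937.47674
Fairoaks CSD: $498,066 × 0.0254 = $12,650.8764
City of Northam: $498,066 × 0.00312 = $1,553.96592
Haverlea County: $498,066 × 0.01025 = $5,105.1765
Oakmont Township: $498,066 × 0.00658 = $3,277.27428
Total = $1,937.47674 + $12,650.8764 + $1,553.96592 + $5,105.1765 + $3,277.27428 = $24,524.76984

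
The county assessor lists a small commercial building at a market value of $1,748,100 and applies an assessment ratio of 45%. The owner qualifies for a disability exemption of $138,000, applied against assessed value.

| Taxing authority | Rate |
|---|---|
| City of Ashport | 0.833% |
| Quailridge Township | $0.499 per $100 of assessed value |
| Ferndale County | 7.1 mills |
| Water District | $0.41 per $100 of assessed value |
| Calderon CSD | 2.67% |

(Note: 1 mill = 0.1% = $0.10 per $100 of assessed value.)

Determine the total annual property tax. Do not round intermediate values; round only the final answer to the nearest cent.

Assessed value = $1,748,100 × 0.45 = $786,645
Taxable value = $786,645 − $138,000 = $648,645
City of Ashport: $648,645 × 0.00833 = $5,403.21285
Quailridge Township: $648,645 × 0.00499 = $3,236.73855
Ferndale County: $648,645 × 0.0071 = $4,605.3795
Water District: $648,645 × 0.0041 = $2,659.4445
Calderon CSD: $648,645 × 0.0267 = $17,318.8215
Total = $33,223.5969

$33,223.60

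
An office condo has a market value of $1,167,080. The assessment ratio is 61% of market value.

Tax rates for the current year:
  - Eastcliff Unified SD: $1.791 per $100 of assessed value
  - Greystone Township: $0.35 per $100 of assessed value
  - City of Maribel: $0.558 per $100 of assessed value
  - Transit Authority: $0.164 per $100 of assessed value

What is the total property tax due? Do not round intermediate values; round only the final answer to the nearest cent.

Assessed value = $1,167,080 × 0.61 = $711,918.8
Eastcliff Unified SD: $711,918.8 × 0.01791 = $12,750.465708
Greystone Township: $711,918.8 × 0.0035 = $2,491.7158
City of Maribel: $711,918.8 × 0.00558 = $3,972.506904
Transit Authority: $711,918.8 × 0.00164 = $1,167.546832
Total = $12,750.465708 + $2,491.7158 + $3,972.506904 + $1,167.546832 = $20,382.235244

$20,382.24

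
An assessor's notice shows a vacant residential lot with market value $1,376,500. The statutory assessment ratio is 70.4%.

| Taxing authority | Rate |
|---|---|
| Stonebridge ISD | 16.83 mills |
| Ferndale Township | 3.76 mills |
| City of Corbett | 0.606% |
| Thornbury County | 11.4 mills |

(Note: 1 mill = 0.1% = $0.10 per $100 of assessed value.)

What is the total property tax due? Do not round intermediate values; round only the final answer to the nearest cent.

Assessed value = $1,376,500 × 0.704 = $969,056
Stonebridge ISD: $969,056 × 0.01683 = $16,309.21248
Ferndale Township: $969,056 × 0.00376 = $3,643.65056
City of Corbett: $969,056 × 0.00606 = $5,872.47936
Thornbury County: $969,056 × 0.0114 = $11,047.2384
Total = $36,872.5808

$36,872.58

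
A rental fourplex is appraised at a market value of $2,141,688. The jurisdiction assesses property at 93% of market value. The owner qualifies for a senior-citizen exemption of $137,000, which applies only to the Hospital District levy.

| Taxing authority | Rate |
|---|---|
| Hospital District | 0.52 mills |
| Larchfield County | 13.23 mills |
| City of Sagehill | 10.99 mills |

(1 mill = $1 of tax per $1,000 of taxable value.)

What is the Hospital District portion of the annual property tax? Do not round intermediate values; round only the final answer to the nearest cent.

$964.48

Assessed value = $2,141,688 × 0.93 = $1,991,769.84
Hospital District taxable value = $1,991,769.84 − $137,000 = $1,854,769.84
Hospital District levy = $1,854,769.84 × 0.00052 = $964.4803168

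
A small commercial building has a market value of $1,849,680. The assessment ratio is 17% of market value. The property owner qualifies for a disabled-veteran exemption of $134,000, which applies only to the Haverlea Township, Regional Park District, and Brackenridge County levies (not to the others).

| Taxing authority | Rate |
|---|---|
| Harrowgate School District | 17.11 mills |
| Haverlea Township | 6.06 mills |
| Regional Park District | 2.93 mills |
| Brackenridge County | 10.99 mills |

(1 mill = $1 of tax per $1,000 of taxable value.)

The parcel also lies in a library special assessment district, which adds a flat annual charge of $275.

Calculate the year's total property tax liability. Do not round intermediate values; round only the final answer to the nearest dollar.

$9,260

Assessed value = $1,849,680 × 0.17 = $314,445.6
Harrowgate School District: $314,445.6 × 0.01711 = $5,380.164216
Haverlea Township: ($314,445.6 − $134,000) × 0.00606 = $180,445.6 × 0.00606 = $1,093.500336
Regional Park District: ($314,445.6 − $134,000) × 0.00293 = $180,445.6 × 0.00293 = $528.705608
Brackenridge County: ($314,445.6 − $134,000) × 0.01099 = $180,445.6 × 0.01099 = $1,983.097144
Levies subtotal = $8,985.467304
Total = $8,985.467304 + $275 = $9,260.467304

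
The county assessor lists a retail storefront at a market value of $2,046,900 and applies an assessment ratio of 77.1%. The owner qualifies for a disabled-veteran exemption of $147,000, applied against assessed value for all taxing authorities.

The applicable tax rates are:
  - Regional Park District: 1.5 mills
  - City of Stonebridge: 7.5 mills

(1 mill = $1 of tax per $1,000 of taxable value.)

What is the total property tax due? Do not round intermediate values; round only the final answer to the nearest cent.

Assessed value = $2,046,900 × 0.771 = $1,578,159.9
Taxable value = $1,578,159.9 − $147,000 = $1,431,159.9
Regional Park District: $1,431,159.9 × 0.0015 = $2,146.73985
City of Stonebridge: $1,431,159.9 × 0.0075 = $10,733.69925
Total = $2,146.73985 + $10,733.69925 = $12,880.4391

$12,880.44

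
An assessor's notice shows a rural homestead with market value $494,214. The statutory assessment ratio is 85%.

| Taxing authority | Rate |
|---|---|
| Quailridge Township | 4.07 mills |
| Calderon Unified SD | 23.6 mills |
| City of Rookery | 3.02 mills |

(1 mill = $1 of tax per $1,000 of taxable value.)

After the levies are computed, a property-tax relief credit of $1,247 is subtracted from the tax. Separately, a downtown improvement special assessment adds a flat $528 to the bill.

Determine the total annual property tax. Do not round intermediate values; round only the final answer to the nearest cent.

Assessed value = $494,214 × 0.85 = $420,081.9
Quailridge Township: $420,081.9 × 0.00407 = $1,709.733333
Calderon Unified SD: $420,081.9 × 0.0236 = $9,913.93284
City of Rookery: $420,081.9 × 0.00302 = $1,268.647338
Levies subtotal = $12,892.313511
After credit = $12,892.313511 − $1,247 = $11,645.313511
Total = $11,645.313511 + $528 = $12,173.313511

$12,173.31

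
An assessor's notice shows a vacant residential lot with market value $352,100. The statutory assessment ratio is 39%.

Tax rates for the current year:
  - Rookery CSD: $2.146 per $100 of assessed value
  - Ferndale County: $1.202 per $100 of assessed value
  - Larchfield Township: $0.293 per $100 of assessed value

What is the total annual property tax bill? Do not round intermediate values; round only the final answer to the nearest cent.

$4,999.78

Assessed value = $352,100 × 0.39 = $137,319
Rookery CSD: $137,319 × 0.02146 = $2,946.86574
Ferndale County: $137,319 × 0.01202 = $1,650.57438
Larchfield Township: $137,319 × 0.00293 = $402.34467
Total = $2,946.86574 + $1,650.57438 + $402.34467 = $4,999.78479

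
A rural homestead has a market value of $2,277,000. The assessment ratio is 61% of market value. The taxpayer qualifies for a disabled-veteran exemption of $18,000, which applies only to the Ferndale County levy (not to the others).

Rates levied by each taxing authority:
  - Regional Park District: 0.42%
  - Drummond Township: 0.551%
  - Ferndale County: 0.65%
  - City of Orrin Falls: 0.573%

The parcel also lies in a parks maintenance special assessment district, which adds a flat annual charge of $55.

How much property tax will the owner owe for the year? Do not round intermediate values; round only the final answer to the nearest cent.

$30,412.00

Assessed value = $2,277,000 × 0.61 = $1,388,970
Regional Park District: $1,388,970 × 0.0042 = $5,833.674
Drummond Township: $1,388,970 × 0.00551 = $7,653.2247
Ferndale County: ($1,388,970 − $18,000) × 0.0065 = $1,370,970 × 0.0065 = $8,911.305
City of Orrin Falls: $1,388,970 × 0.00573 = $7,958.7981
Levies subtotal = $30,357.0018
Total = $30,357.0018 + $55 = $30,412.0018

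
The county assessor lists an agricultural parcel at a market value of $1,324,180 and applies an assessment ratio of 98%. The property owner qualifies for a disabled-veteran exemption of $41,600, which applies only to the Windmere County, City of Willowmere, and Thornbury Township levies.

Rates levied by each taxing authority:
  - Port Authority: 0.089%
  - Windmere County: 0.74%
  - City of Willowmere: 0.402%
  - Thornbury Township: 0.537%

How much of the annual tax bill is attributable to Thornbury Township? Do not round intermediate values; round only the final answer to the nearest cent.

$6,745.24

Assessed value = $1,324,180 × 0.98 = $1,297,696.4
Thornbury Township taxable value = $1,297,696.4 − $41,600 = $1,256,096.4
Thornbury Township levy = $1,256,096.4 × 0.00537 = $6,745.237668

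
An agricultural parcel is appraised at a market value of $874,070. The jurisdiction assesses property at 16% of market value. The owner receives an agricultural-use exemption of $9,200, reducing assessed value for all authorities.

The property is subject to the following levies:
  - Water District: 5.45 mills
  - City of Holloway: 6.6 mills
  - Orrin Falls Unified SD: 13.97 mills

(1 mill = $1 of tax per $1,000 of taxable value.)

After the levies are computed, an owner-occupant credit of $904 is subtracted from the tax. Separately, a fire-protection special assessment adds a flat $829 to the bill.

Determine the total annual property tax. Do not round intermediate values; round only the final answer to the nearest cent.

$3,324.54

Assessed value = $874,070 × 0.16 = $139,851.2
Taxable value = $139,851.2 − $9,200 = $130,651.2
Water District: $130,651.2 × 0.00545 = $712.04904
City of Holloway: $130,651.2 × 0.0066 = $862.29792
Orrin Falls Unified SD: $130,651.2 × 0.01397 = $1,825.197264
Levies subtotal = $3,399.544224
After credit = $3,399.544224 − $904 = $2,495.544224
Total = $2,495.544224 + $829 = $3,324.544224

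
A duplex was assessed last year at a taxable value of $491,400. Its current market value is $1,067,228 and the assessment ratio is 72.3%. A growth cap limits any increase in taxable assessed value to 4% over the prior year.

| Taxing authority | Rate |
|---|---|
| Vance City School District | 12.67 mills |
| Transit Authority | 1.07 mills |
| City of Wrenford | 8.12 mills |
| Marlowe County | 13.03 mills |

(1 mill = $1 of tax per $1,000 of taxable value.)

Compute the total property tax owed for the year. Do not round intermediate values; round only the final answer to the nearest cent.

Uncapped assessed value = $1,067,228 × 0.723 = $771,605.844
Cap limit = $491,400 × 1.04 = $511,056
Taxable assessed value = min($771,605.844, $511,056) = $511,056 (cap binds)
Vance City School District: $511,056 × 0.01267 = $6,475.07952
Transit Authority: $511,056 × 0.00107 = $546.82992
City of Wrenford: $511,056 × 0.00812 = $4,149.77472
Marlowe County: $511,056 × 0.01303 = $6,659.05968
Total = $17,830.74384

$17,830.74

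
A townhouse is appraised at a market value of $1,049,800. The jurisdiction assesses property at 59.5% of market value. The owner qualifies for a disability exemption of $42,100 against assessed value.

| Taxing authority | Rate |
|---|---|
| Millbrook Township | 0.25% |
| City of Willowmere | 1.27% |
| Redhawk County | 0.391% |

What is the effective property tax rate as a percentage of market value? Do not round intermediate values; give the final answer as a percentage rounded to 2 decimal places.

Assessed value = $1,049,800 × 0.595 = $624,631
Taxable value = $624,631 − $42,100 = $582,531
Millbrook Township: $582,531 × 0.0025 = $1,456.3275
City of Willowmere: $582,531 × 0.0127 = $7,398.1437
Redhawk County: $582,531 × 0.00391 = $2,277.69621
Total tax = $11,132.16741
Effective rate = $11,132.16741 ÷ $1,049,800 = 1.06% of market value

1.06%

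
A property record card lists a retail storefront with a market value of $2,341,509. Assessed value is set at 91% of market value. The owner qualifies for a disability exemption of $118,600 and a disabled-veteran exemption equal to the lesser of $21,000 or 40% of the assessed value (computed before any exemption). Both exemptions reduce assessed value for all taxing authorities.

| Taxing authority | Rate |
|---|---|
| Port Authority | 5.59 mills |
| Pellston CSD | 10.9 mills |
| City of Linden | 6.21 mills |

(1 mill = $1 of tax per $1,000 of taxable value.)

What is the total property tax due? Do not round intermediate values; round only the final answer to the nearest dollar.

Assessed value = $2,341,509 × 0.91 = $2,130,773.19
Disabled-veteran exemption = min($21,000, 40% × $2,130,773.19) = min($21,000, $852,309.276) = $21,000 (dollar cap binds)
Taxable value = $2,130,773.19 − $118,600 − $21,000 = $1,991,173.19
Port Authority: $1,991,173.19 × 0.00559 = $11,130.6581321
Pellston CSD: $1,991,173.19 × 0.0109 = $21,703.787771
City of Linden: $1,991,173.19 × 0.00621 = $12,365.1855099
Total = $45,199.631413

$45,200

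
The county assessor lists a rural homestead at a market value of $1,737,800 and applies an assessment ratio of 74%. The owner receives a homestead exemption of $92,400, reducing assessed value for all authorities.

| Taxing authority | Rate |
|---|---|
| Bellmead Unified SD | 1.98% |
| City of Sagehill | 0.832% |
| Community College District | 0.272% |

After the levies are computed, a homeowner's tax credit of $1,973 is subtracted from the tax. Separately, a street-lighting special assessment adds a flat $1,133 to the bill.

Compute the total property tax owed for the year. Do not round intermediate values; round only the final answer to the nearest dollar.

$35,970

Assessed value = $1,737,800 × 0.74 = $1,285,972
Taxable value = $1,285,972 − $92,400 = $1,193,572
Bellmead Unified SD: $1,193,572 × 0.0198 = $23,632.7256
City of Sagehill: $1,193,572 × 0.00832 = $9,930.51904
Community College District: $1,193,572 × 0.00272 = $3,246.51584
Levies subtotal = $36,809.76048
After credit = $36,809.76048 − $1,973 = $34,836.76048
Total = $34,836.76048 + $1,133 = $35,969.76048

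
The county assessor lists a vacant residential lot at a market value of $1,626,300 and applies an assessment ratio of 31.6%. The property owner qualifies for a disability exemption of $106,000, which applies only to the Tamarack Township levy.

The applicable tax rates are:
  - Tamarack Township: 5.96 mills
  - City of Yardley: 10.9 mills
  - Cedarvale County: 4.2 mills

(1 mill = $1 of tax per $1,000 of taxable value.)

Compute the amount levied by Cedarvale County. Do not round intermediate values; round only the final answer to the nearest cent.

Assessed value = $1,626,300 × 0.316 = $513,910.8
Cedarvale County taxable value = $513,910.8 (exemption does not apply)
Cedarvale County levy = $513,910.8 × 0.0042 = $2,158.42536

$2,158.43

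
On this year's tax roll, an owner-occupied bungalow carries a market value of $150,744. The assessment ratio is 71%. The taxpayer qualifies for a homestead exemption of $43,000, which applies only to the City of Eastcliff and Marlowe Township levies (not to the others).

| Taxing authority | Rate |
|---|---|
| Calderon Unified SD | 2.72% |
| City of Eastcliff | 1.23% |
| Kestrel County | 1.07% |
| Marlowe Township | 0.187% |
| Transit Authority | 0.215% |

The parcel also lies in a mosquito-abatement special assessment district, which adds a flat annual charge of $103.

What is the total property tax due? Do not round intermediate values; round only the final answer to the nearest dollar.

$5,297

Assessed value = $150,744 × 0.71 = $107,028.24
Calderon Unified SD: $107,028.24 × 0.0272 = $2,911.168128
City of Eastcliff: ($107,028.24 − $43,000) × 0.0123 = $64,028.24 × 0.0123 = $787.547352
Kestrel County: $107,028.24 × 0.0107 = $1,145.202168
Marlowe Township: ($107,028.24 − $43,000) × 0.00187 = $64,028.24 × 0.00187 = $119.7328088
Transit Authority: $107,028.24 × 0.00215 = $230.110716
Levies subtotal = $5,193.7611728
Total = $5,193.7611728 + $103 = $5,296.7611728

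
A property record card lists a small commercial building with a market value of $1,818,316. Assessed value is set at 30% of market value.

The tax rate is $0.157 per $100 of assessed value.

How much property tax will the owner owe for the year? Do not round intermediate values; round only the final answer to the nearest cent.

$856.43

Assessed value = $1,818,316 × 0.3 = $545,494.8
Tax = $545,494.8 × 0.00157 = $856.426836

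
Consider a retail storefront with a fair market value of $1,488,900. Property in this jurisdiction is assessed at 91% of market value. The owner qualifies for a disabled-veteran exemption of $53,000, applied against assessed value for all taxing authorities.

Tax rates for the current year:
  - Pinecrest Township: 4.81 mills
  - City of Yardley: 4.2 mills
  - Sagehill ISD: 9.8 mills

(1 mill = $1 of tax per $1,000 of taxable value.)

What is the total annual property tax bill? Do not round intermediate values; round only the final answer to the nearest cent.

$24,488.72

Assessed value = $1,488,900 × 0.91 = $1,354,899
Taxable value = $1,354,899 − $53,000 = $1,301,899
Pinecrest Township: $1,301,899 × 0.00481 = $6,262.13419
City of Yardley: $1,301,899 × 0.0042 = $5,467.9758
Sagehill ISD: $1,301,899 × 0.0098 = $12,758.6102
Total = $6,262.13419 + $5,467.9758 + $12,758.6102 = $24,488.72019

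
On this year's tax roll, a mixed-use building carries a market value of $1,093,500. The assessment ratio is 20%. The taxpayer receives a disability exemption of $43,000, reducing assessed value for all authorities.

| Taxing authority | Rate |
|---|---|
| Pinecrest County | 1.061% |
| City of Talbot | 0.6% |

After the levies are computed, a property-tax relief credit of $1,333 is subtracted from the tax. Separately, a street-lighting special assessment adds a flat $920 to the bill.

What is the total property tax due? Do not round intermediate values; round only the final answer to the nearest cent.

Assessed value = $1,093,500 × 0.2 = $218,700
Taxable value = $218,700 − $43,000 = $175,700
Pinecrest County: $175,700 × 0.01061 = $1,864.177
City of Talbot: $175,700 × 0.006 = $1,054.2
Levies subtotal = $2,918.377
After credit = $2,918.377 − $1,333 = $1,585.377
Total = $1,585.377 + $920 = $2,505.377

$2,505.38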